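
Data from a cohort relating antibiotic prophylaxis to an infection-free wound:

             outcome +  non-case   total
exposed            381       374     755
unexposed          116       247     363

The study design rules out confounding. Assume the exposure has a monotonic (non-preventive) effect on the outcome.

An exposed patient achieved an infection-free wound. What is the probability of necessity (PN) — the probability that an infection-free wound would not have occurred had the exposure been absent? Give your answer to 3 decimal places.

PN ≈ 0.367

p₁ = P(outcome | exposed) = 381/755 = 0.50464
p₀ = P(outcome | unexposed) = 116/363 = 0.31956
Under exogeneity and monotonicity, PN = (p₁ − p₀) / p₁.
PN = (0.50464 − 0.31956) / 0.50464 = 0.18508 / 0.50464 ≈ 0.3668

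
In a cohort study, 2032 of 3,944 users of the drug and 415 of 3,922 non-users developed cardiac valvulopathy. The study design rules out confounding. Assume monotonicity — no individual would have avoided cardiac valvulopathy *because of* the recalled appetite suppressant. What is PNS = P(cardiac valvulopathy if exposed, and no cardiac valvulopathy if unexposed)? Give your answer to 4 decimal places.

PNS ≈ 0.4094

p₁ = P(outcome | exposed) = 2032/3944 = 0.51521
p₀ = P(outcome | unexposed) = 415/3922 = 0.10581
Under exogeneity and monotonicity, PNS = p₁ − p₀.
PNS = 0.51521 − 0.10581 = 0.4094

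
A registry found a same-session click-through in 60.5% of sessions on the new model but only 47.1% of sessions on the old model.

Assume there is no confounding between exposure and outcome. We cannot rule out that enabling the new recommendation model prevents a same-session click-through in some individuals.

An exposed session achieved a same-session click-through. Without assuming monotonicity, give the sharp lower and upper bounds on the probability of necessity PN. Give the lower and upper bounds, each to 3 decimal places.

p₁ = 0.605, p₀ = 0.471.
Under exogeneity alone the bounds on PN are max{0,(p₁−p₀)/p₁} ≤ PN ≤ min{1,(1−p₀)/p₁}.
  lower = (p₁ − p₀)/p₁ = 0.134 / 0.605 ≈ 0.2215
  upper = min{1, (1 − p₀)/p₁} = 0.529 / 0.605 ≈ 0.8744

0.221 ≤ PN ≤ 0.874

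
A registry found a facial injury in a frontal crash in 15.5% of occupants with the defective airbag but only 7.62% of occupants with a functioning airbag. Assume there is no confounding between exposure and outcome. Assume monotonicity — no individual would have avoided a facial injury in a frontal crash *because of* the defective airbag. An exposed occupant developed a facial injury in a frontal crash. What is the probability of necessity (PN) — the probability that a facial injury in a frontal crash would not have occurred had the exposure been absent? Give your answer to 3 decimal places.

PN ≈ 0.508

p₁ = 0.155, p₀ = 0.0762.
Under exogeneity and monotonicity, PN = (p₁ − p₀) / p₁.
PN = (0.155 − 0.0762) / 0.155 = 0.0788 / 0.155 ≈ 0.5084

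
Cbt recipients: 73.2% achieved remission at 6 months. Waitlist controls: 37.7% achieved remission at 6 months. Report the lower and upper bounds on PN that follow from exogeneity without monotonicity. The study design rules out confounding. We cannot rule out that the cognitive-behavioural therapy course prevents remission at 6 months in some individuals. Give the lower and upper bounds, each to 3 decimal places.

p₁ = 0.732, p₀ = 0.377.
Under exogeneity alone the bounds on PN are max{0,(p₁−p₀)/p₁} ≤ PN ≤ min{1,(1−p₀)/p₁}.
  lower = (p₁ − p₀)/p₁ = 0.355 / 0.732 ≈ 0.4850
  upper = min{1, (1 − p₀)/p₁} = 0.623 / 0.732 ≈ 0.8511

0.485 ≤ PN ≤ 0.851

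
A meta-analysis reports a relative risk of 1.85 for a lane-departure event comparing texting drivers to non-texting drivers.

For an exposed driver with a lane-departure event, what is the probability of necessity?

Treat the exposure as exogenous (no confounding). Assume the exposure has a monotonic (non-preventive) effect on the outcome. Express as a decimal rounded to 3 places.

PN ≈ 0.459

Under exogeneity and monotonicity, PN = (RR − 1) / RR = 1 − 1/RR.
PN = (1.85 − 1) / 1.85 = 0.85 / 1.85 ≈ 0.4595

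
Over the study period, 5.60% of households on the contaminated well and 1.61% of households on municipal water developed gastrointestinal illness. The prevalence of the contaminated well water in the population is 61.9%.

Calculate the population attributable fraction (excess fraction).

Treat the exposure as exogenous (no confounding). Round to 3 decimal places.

p₁ = 0.056, p₀ = 0.0161.
Overall risk P(Y=1) = π·p₁ + (1−π)·p₀ = 0.619×0.056 + 0.381×0.0161 = 0.040798.
Under exogeneity, PAF = [P(Y=1) − p₀] / P(Y=1).
PAF = (0.040798 − 0.0161) / 0.040798 ≈ 0.6054

PAF ≈ 0.605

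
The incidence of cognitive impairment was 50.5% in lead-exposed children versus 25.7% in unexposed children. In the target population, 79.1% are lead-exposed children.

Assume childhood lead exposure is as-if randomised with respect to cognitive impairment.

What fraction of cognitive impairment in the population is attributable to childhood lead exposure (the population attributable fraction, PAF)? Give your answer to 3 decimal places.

p₁ = 0.505, p₀ = 0.257.
Overall risk P(Y=1) = π·p₁ + (1−π)·p₀ = 0.791×0.505 + 0.209×0.257 = 0.45317.
Under exogeneity, PAF = [P(Y=1) − p₀] / P(Y=1).
PAF = (0.45317 − 0.257) / 0.45317 ≈ 0.4329

PAF ≈ 0.433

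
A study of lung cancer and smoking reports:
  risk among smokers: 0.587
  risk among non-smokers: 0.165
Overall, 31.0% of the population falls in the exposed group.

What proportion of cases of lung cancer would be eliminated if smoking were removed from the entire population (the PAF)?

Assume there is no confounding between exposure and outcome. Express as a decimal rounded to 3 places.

PAF ≈ 0.442

Let p₁ = 0.587, p₀ = 0.165.
Overall risk P(Y=1) = π·p₁ + (1−π)·p₀ = 0.31×0.587 + 0.69×0.165 = 0.29582.
Under exogeneity, PAF = [P(Y=1) − p₀] / P(Y=1).
PAF = (0.29582 − 0.165) / 0.29582 ≈ 0.4422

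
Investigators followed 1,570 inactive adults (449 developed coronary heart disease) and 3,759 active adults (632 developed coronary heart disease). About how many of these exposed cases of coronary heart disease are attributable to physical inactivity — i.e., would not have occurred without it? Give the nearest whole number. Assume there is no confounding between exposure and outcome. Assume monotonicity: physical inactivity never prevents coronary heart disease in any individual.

p₁ = P(outcome | exposed) = 449/1570 = 0.28599
p₀ = P(outcome | unexposed) = 632/3759 = 0.16813
PN = (p₁ − p₀)/p₁ = (0.28599 − 0.16813) / 0.28599 ≈ 0.41211.
Attributable cases ≈ PN × (exposed cases) = 0.41211 × 449 ≈ 185.04.

about 185 cases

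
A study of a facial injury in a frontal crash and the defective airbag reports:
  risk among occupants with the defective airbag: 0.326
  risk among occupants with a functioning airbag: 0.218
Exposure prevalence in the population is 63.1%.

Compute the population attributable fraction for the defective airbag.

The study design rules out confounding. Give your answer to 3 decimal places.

Let p₁ = 0.326, p₀ = 0.218.
Overall risk P(Y=1) = π·p₁ + (1−π)·p₀ = 0.631×0.326 + 0.369×0.218 = 0.28615.
Under exogeneity, PAF = [P(Y=1) − p₀] / P(Y=1).
PAF = (0.28615 − 0.218) / 0.28615 ≈ 0.2382

PAF ≈ 0.238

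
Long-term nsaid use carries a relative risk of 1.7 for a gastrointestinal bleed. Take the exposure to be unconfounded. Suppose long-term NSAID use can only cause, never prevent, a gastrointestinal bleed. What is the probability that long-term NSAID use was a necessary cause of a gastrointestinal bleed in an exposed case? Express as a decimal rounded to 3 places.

Under exogeneity and monotonicity, PN = (RR − 1) / RR = 1 − 1/RR.
PN = (1.7 − 1) / 1.7 = 0.7 / 1.7 ≈ 0.4118

PN ≈ 0.412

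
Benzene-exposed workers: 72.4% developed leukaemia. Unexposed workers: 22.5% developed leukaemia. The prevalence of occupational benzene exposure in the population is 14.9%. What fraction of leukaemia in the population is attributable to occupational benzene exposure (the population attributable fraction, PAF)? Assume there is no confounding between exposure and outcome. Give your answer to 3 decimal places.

PAF ≈ 0.248

p₁ = 0.724, p₀ = 0.225.
Overall risk P(Y=1) = π·p₁ + (1−π)·p₀ = 0.149×0.724 + 0.851×0.225 = 0.29935.
Under exogeneity, PAF = [P(Y=1) − p₀] / P(Y=1).
PAF = (0.29935 − 0.225) / 0.29935 ≈ 0.2484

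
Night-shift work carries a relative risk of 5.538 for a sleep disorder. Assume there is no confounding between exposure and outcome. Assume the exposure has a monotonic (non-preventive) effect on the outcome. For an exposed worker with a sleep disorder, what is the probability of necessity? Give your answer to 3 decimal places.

PN ≈ 0.819

Under exogeneity and monotonicity, PN = (RR − 1) / RR = 1 − 1/RR.
PN = (5.538 − 1) / 5.538 = 4.538 / 5.538 ≈ 0.8194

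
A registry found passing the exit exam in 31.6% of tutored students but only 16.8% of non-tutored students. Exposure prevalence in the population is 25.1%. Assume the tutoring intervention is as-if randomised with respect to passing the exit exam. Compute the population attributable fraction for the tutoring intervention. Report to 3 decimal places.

PAF ≈ 0.181

p₁ = 0.316, p₀ = 0.168.
Overall risk P(Y=1) = π·p₁ + (1−π)·p₀ = 0.251×0.316 + 0.749×0.168 = 0.20515.
Under exogeneity, PAF = [P(Y=1) − p₀] / P(Y=1).
PAF = (0.20515 − 0.168) / 0.20515 ≈ 0.1811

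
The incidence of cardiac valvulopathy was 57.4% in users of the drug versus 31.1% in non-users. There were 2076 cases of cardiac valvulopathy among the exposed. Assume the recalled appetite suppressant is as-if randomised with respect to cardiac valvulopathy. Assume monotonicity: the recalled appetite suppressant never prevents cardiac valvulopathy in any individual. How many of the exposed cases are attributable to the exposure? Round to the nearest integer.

p₁ = 0.574, p₀ = 0.311.
PN = (p₁ − p₀)/p₁ = (0.574 − 0.311) / 0.574 ≈ 0.45819.
Attributable cases ≈ PN × (exposed cases) = 0.45819 × 2076 ≈ 951.20.

about 951 cases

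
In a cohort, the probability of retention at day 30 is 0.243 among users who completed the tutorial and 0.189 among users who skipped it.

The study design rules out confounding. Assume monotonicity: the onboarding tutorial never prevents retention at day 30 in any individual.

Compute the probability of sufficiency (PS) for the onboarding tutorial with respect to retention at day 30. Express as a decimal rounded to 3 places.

Let p₁ = 0.243, p₀ = 0.189.
Under exogeneity and monotonicity, PS = (p₁ − p₀) / (1 − p₀).
PS = (0.243 − 0.189) / (1 − 0.189) = 0.054 / 0.811 ≈ 0.0666

PS ≈ 0.067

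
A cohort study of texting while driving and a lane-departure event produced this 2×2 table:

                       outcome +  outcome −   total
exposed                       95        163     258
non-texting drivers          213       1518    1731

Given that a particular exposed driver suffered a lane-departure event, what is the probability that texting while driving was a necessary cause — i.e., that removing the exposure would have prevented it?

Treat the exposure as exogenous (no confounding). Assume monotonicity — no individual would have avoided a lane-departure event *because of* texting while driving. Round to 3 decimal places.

p₁ = P(outcome | exposed) = 95/258 = 0.36822
p₀ = P(outcome | unexposed) = 213/1731 = 0.12305
Under exogeneity and monotonicity, PN = (p₁ − p₀) / p₁.
PN = (0.36822 − 0.12305) / 0.36822 = 0.24517 / 0.36822 ≈ 0.6658

PN ≈ 0.666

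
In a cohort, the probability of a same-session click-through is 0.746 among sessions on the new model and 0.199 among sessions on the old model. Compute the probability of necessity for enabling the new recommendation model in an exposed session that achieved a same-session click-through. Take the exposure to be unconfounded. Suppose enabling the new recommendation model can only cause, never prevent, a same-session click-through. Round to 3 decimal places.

Let p₁ = 0.746, p₀ = 0.199.
Under exogeneity and monotonicity, PN = (p₁ − p₀) / p₁.
PN = (0.746 − 0.199) / 0.746 = 0.547 / 0.746 ≈ 0.7332

PN ≈ 0.733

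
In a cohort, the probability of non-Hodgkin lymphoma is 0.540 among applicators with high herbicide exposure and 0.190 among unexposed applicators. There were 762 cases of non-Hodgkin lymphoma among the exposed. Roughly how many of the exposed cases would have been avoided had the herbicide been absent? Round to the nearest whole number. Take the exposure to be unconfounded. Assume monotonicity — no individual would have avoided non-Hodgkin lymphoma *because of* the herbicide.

about 494 cases

Let p₁ = 0.54, p₀ = 0.19.
PN = (p₁ − p₀)/p₁ = (0.54 − 0.19) / 0.54 ≈ 0.64815.
Attributable cases ≈ PN × (exposed cases) = 0.64815 × 762 ≈ 493.89.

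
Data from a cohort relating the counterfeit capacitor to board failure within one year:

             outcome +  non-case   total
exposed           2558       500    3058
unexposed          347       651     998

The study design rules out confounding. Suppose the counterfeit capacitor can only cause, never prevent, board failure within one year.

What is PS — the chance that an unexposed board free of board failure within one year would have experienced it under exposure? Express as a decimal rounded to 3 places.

p₁ = P(outcome | exposed) = 2558/3058 = 0.83649
p₀ = P(outcome | unexposed) = 347/998 = 0.3477
Under exogeneity and monotonicity, PS = (p₁ − p₀)/(1 − p₀).
PS = (0.83649 − 0.3477) / 0.6523 ≈ 0.7493

PS ≈ 0.749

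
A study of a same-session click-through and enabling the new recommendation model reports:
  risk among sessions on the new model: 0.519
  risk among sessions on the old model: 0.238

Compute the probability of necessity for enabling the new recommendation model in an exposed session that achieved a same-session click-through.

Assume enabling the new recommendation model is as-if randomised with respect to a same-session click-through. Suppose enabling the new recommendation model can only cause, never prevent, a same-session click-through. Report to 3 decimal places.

PN ≈ 0.541

Let p₁ = 0.519, p₀ = 0.238.
Under exogeneity and monotonicity, PN = (p₁ − p₀) / p₁.
PN = (0.519 − 0.238) / 0.519 = 0.281 / 0.519 ≈ 0.5414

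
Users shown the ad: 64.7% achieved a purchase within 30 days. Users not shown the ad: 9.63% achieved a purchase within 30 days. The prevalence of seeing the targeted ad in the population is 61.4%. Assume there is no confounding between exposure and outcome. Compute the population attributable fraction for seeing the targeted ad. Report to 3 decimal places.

p₁ = 0.647, p₀ = 0.0963.
Overall risk P(Y=1) = π·p₁ + (1−π)·p₀ = 0.614×0.647 + 0.386×0.0963 = 0.43443.
Under exogeneity, PAF = [P(Y=1) − p₀] / P(Y=1).
PAF = (0.43443 − 0.0963) / 0.43443 ≈ 0.7783

PAF ≈ 0.778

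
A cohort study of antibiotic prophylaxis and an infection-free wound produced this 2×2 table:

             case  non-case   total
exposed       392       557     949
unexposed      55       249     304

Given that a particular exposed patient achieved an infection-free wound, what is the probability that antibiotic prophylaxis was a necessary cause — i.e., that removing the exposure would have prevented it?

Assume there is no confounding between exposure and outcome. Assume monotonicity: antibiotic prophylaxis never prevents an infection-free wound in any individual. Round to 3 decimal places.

PN ≈ 0.562

p₁ = P(outcome | exposed) = 392/949 = 0.41307
p₀ = P(outcome | unexposed) = 55/304 = 0.18092
Under exogeneity and monotonicity, PN = (p₁ − p₀)/p₁.
PN = (0.41307 − 0.18092) / 0.41307 ≈ 0.5620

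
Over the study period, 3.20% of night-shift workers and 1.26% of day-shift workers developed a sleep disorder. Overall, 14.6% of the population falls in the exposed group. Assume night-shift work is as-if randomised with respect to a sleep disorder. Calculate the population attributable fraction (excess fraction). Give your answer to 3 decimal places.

PAF ≈ 0.184

p₁ = 0.032, p₀ = 0.0126.
Overall risk P(Y=1) = π·p₁ + (1−π)·p₀ = 0.146×0.032 + 0.854×0.0126 = 0.015432.
Under exogeneity, PAF = [P(Y=1) − p₀] / P(Y=1).
PAF = (0.015432 − 0.0126) / 0.015432 ≈ 0.1835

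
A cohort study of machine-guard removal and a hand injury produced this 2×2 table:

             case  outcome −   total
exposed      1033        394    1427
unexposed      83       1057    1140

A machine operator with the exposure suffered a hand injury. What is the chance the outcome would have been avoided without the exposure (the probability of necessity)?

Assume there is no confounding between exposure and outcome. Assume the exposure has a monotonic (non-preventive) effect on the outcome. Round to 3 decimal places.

p₁ = P(outcome | exposed) = 1033/1427 = 0.7239
p₀ = P(outcome | unexposed) = 83/1140 = 0.072807
Under exogeneity and monotonicity, PN = (p₁ − p₀)/p₁.
PN = (0.7239 − 0.072807) / 0.7239 ≈ 0.8994

PN ≈ 0.899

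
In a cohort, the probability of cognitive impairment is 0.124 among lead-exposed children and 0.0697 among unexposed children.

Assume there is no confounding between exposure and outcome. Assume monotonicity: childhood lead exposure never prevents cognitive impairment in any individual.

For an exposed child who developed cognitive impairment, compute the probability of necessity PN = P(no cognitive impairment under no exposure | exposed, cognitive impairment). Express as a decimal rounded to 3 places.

Let p₁ = 0.124, p₀ = 0.0697.
Under exogeneity and monotonicity, PN = (p₁ − p₀) / p₁.
PN = (0.124 − 0.0697) / 0.124 = 0.0543 / 0.124 ≈ 0.4379

PN ≈ 0.438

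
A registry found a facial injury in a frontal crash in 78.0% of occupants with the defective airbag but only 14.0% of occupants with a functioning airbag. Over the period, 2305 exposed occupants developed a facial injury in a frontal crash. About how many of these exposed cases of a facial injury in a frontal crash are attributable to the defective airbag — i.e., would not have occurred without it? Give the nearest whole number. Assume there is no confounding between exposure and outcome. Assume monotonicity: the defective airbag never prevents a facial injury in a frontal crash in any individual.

about 1891 cases

p₁ = 0.78, p₀ = 0.14.
PN = (p₁ − p₀)/p₁ = (0.78 − 0.14) / 0.78 ≈ 0.82051.
Attributable cases ≈ PN × (exposed cases) = 0.82051 × 2305 ≈ 1891.28.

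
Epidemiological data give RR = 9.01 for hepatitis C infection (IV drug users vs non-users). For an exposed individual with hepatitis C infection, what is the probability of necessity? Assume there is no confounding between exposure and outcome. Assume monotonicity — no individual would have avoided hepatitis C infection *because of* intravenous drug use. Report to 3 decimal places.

Under exogeneity and monotonicity, PN = (RR − 1) / RR = 1 − 1/RR.
PN = (9.01 − 1) / 9.01 = 8.01 / 9.01 ≈ 0.8890

PN ≈ 0.889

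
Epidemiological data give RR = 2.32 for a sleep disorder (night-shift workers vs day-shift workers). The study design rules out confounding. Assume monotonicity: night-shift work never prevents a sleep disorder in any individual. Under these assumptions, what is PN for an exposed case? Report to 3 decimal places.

Under exogeneity and monotonicity, PN = (RR − 1) / RR = 1 − 1/RR.
PN = (2.32 − 1) / 2.32 = 1.32 / 2.32 ≈ 0.5690

PN ≈ 0.569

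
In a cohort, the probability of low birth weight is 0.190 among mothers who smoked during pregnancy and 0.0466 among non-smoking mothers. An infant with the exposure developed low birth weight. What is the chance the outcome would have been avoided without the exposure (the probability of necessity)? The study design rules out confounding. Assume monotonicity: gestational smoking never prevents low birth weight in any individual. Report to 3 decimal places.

Let p₁ = 0.19, p₀ = 0.0466.
Under exogeneity and monotonicity, PN = (p₁ − p₀) / p₁.
PN = (0.19 − 0.0466) / 0.19 = 0.1434 / 0.19 ≈ 0.7547

PN ≈ 0.755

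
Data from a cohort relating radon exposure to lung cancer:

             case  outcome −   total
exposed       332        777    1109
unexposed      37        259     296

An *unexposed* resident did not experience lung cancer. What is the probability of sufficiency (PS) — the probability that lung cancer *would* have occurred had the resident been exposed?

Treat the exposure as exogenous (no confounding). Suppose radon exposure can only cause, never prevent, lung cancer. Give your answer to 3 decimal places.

p₁ = P(outcome | exposed) = 332/1109 = 0.29937
p₀ = P(outcome | unexposed) = 37/296 = 0.125
Under exogeneity and monotonicity, PS = (p₁ − p₀) / (1 − p₀).
PS = (0.29937 − 0.125) / (1 − 0.125) = 0.17437 / 0.875 ≈ 0.1993

PS ≈ 0.199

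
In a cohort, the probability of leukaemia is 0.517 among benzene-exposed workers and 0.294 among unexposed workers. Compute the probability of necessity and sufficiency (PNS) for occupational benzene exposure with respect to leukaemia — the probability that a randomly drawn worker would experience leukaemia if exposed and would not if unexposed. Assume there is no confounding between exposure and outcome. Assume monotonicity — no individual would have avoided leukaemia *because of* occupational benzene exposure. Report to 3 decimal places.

PNS ≈ 0.223

Let p₁ = 0.517, p₀ = 0.294.
Under exogeneity and monotonicity, PNS = p₁ − p₀.
PNS = 0.517 − 0.294 = 0.223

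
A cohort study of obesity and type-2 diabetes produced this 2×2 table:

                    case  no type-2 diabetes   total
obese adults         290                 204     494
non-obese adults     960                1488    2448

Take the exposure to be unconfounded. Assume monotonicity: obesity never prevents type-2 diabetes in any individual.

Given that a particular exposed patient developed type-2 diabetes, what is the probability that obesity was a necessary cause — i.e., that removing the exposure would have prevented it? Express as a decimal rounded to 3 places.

p₁ = P(outcome | exposed) = 290/494 = 0.58704
p₀ = P(outcome | unexposed) = 960/2448 = 0.39216
Under exogeneity and monotonicity, PN = (p₁ − p₀) / p₁.
PN = (0.58704 − 0.39216) / 0.58704 = 0.19489 / 0.58704 ≈ 0.3320

PN ≈ 0.332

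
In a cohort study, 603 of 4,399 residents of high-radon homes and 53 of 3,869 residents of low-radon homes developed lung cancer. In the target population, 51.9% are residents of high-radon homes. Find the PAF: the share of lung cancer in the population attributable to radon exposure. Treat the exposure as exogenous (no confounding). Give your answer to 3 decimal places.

PAF ≈ 0.824

p₁ = P(outcome | exposed) = 603/4399 = 0.13708
p₀ = P(outcome | unexposed) = 53/3869 = 0.013699
Overall risk P(Y=1) = π·p₁ + (1−π)·p₀ = 0.519×0.13708 + 0.481×0.013699 = 0.077732.
Under exogeneity, PAF = [P(Y=1) − p₀] / P(Y=1).
PAF = (0.077732 − 0.013699) / 0.077732 ≈ 0.8238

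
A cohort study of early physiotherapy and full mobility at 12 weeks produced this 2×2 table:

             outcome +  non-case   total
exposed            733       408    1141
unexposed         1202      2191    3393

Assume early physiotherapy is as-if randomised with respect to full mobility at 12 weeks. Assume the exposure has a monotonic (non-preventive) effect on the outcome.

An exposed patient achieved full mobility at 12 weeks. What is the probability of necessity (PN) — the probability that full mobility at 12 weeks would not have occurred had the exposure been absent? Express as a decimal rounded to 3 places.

PN ≈ 0.449

p₁ = P(outcome | exposed) = 733/1141 = 0.64242
p₀ = P(outcome | unexposed) = 1202/3393 = 0.35426
Under exogeneity and monotonicity, PN = (p₁ − p₀)/p₁.
PN = (0.64242 − 0.35426) / 0.64242 ≈ 0.4486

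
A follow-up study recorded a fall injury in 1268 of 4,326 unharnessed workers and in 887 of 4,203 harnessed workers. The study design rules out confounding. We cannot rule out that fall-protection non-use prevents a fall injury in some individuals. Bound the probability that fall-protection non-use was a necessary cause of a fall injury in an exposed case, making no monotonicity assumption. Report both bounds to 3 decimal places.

0.280 ≤ PN ≤ 1.000

p₁ = P(outcome | exposed) = 1268/4326 = 0.29311
p₀ = P(outcome | unexposed) = 887/4203 = 0.21104
Under exogeneity alone the bounds on PN are max{0,(p₁−p₀)/p₁} ≤ PN ≤ min{1,(1−p₀)/p₁}.
  lower = (p₁ − p₀)/p₁ = 0.082072 / 0.29311 ≈ 0.2800
  upper = min{1, (1 − p₀)/p₁} = 0.78896 / 0.29311 ≈ 2.6917 → capped at 1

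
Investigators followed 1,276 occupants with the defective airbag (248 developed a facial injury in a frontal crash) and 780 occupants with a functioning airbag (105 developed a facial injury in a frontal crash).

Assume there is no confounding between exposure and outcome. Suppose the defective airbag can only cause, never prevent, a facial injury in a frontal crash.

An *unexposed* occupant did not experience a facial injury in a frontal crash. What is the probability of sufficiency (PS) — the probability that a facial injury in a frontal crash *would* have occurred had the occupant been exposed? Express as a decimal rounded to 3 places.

PS ≈ 0.069

p₁ = P(outcome | exposed) = 248/1276 = 0.19436
p₀ = P(outcome | unexposed) = 105/780 = 0.13462
Under exogeneity and monotonicity, PS = (p₁ − p₀) / (1 − p₀).
PS = (0.19436 − 0.13462) / (1 − 0.13462) = 0.059742 / 0.86538 ≈ 0.0690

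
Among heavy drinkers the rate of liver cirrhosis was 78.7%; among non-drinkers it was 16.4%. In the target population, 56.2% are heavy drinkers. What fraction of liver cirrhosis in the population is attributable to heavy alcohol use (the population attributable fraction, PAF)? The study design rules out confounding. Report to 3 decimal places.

p₁ = 0.787, p₀ = 0.164.
Overall risk P(Y=1) = π·p₁ + (1−π)·p₀ = 0.562×0.787 + 0.438×0.164 = 0.51413.
Under exogeneity, PAF = [P(Y=1) − p₀] / P(Y=1).
PAF = (0.51413 − 0.164) / 0.51413 ≈ 0.6810

PAF ≈ 0.681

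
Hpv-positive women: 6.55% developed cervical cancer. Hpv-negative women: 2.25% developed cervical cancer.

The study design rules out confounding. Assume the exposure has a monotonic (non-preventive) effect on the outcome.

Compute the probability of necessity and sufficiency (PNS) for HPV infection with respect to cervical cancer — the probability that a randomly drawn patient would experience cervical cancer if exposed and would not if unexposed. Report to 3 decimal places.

p₁ = 0.0655, p₀ = 0.0225.
Under exogeneity and monotonicity, PNS = p₁ − p₀.
PNS = 0.0655 − 0.0225 = 0.043

PNS ≈ 0.043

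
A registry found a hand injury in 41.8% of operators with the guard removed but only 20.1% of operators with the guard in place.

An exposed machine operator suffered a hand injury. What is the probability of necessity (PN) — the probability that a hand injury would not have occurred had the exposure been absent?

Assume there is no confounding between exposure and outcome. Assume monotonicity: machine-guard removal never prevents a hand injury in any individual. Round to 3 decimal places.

p₁ = 0.418, p₀ = 0.201.
Under exogeneity and monotonicity, PN = (p₁ − p₀) / p₁.
PN = (0.418 − 0.201) / 0.418 = 0.217 / 0.418 ≈ 0.5191

PN ≈ 0.519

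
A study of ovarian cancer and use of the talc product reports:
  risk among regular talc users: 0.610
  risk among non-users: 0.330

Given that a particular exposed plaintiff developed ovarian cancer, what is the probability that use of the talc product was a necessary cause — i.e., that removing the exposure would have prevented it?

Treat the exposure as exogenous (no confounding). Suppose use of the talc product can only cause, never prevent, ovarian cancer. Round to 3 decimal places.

PN ≈ 0.459

Let p₁ = 0.61, p₀ = 0.33.
Under exogeneity and monotonicity, PN = (p₁ − p₀) / p₁.
PN = (0.61 − 0.33) / 0.61 = 0.28 / 0.61 ≈ 0.4590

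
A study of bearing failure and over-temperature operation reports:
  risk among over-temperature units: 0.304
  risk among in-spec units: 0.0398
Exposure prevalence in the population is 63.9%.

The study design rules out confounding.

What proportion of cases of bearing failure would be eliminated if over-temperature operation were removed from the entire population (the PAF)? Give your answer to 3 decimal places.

PAF ≈ 0.809

Let p₁ = 0.304, p₀ = 0.0398.
Overall risk P(Y=1) = π·p₁ + (1−π)·p₀ = 0.639×0.304 + 0.361×0.0398 = 0.20862.
Under exogeneity, PAF = [P(Y=1) − p₀] / P(Y=1).
PAF = (0.20862 − 0.0398) / 0.20862 ≈ 0.8092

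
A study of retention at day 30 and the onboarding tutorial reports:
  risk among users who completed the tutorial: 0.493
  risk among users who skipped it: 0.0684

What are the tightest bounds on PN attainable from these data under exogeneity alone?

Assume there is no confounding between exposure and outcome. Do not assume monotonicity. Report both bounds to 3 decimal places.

Let p₁ = 0.493, p₀ = 0.0684.
Under exogeneity alone the bounds on PN are max{0,(p₁−p₀)/p₁} ≤ PN ≤ min{1,(1−p₀)/p₁}.
  lower = (p₁ − p₀)/p₁ = 0.4246 / 0.493 ≈ 0.8613
  upper = min{1, (1 − p₀)/p₁} = 0.9316 / 0.493 ≈ 1.8897 → capped at 1

0.861 ≤ PN ≤ 1.000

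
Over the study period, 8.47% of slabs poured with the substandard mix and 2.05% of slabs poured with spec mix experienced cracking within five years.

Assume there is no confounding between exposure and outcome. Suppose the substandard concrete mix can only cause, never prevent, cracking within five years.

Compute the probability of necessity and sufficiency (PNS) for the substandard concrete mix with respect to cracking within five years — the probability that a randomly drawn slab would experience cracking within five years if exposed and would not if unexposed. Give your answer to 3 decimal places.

p₁ = 0.0847, p₀ = 0.0205.
Under exogeneity and monotonicity, PNS = p₁ − p₀.
PNS = 0.0847 − 0.0205 = 0.0642

PNS ≈ 0.064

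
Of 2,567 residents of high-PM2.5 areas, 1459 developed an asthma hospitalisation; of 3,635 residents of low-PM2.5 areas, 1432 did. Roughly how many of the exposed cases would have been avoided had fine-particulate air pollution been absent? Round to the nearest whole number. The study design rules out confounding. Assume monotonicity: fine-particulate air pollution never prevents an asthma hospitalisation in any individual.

about 448 cases

p₁ = P(outcome | exposed) = 1459/2567 = 0.56837
p₀ = P(outcome | unexposed) = 1432/3635 = 0.39395
PN = (p₁ − p₀)/p₁ = (0.56837 − 0.39395) / 0.56837 ≈ 0.30688.
Attributable cases ≈ PN × (exposed cases) = 0.30688 × 1459 ≈ 447.74.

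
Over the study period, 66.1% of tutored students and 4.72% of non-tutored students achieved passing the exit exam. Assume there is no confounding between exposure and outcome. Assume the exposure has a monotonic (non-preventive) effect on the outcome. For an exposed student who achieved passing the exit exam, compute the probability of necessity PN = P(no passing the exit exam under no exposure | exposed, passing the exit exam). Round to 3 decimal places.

PN ≈ 0.929

p₁ = 0.661, p₀ = 0.0472.
Under exogeneity and monotonicity, PN = (p₁ − p₀) / p₁.
PN = (0.661 − 0.0472) / 0.661 = 0.6138 / 0.661 ≈ 0.9286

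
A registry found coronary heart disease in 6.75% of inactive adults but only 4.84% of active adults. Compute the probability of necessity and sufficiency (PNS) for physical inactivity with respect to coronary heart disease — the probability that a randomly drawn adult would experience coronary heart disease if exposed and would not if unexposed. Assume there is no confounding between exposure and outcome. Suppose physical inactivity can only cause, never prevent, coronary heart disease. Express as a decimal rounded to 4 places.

PNS ≈ 0.0191

p₁ = 0.0675, p₀ = 0.0484.
Under exogeneity and monotonicity, PNS = p₁ − p₀.
PNS = 0.0675 − 0.0484 = 0.0191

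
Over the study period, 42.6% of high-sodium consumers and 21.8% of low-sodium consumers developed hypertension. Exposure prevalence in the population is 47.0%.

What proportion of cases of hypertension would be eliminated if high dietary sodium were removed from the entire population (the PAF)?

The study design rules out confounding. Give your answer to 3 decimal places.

p₁ = 0.426, p₀ = 0.218.
Overall risk P(Y=1) = π·p₁ + (1−π)·p₀ = 0.47×0.426 + 0.53×0.218 = 0.31576.
Under exogeneity, PAF = [P(Y=1) − p₀] / P(Y=1).
PAF = (0.31576 − 0.218) / 0.31576 ≈ 0.3096

PAF ≈ 0.310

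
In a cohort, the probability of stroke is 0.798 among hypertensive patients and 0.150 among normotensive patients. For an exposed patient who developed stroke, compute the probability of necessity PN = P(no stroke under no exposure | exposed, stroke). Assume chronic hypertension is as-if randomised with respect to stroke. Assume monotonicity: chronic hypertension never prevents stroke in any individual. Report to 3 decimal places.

Let p₁ = 0.798, p₀ = 0.15.
Under exogeneity and monotonicity, PN = (p₁ − p₀) / p₁.
PN = (0.798 − 0.15) / 0.798 = 0.648 / 0.798 ≈ 0.8120

PN ≈ 0.812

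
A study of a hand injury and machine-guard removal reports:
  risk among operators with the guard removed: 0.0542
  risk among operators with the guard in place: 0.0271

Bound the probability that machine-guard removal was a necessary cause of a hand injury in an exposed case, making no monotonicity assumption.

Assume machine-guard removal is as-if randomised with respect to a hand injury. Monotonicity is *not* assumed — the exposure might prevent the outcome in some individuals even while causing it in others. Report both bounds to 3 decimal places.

0.500 ≤ PN ≤ 1.000

Let p₁ = 0.0542, p₀ = 0.0271.
Under exogeneity alone the bounds on PN are max{0,(p₁−p₀)/p₁} ≤ PN ≤ min{1,(1−p₀)/p₁}.
  lower = (p₁ − p₀)/p₁ = 0.0271 / 0.0542 ≈ 0.5000
  upper = min{1, (1 − p₀)/p₁} = 0.9729 / 0.0542 ≈ 17.9502 → capped at 1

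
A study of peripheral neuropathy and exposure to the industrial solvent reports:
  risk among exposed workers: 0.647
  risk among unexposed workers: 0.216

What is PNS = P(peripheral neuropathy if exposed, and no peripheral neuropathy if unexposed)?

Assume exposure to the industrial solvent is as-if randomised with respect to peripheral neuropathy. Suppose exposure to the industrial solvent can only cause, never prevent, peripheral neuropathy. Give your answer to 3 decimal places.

PNS ≈ 0.431

Let p₁ = 0.647, p₀ = 0.216.
Under exogeneity and monotonicity, PNS = p₁ − p₀.
PNS = 0.647 − 0.216 = 0.431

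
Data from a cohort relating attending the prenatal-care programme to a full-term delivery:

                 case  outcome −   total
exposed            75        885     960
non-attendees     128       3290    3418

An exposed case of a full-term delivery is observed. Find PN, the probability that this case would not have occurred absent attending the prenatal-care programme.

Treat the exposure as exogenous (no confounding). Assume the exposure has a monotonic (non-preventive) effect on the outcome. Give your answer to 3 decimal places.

PN ≈ 0.521

p₁ = P(outcome | exposed) = 75/960 = 0.078125
p₀ = P(outcome | unexposed) = 128/3418 = 0.037449
Under exogeneity and monotonicity, PN = (p₁ − p₀)/p₁.
PN = (0.078125 − 0.037449) / 0.078125 ≈ 0.5207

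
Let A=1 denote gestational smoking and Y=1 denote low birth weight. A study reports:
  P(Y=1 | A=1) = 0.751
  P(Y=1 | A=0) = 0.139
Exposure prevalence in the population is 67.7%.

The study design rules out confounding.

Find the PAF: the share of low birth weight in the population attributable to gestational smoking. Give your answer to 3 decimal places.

PAF ≈ 0.749

Let p₁ = 0.751, p₀ = 0.139.
Overall risk P(Y=1) = π·p₁ + (1−π)·p₀ = 0.677×0.751 + 0.323×0.139 = 0.55332.
Under exogeneity, PAF = [P(Y=1) − p₀] / P(Y=1).
PAF = (0.55332 − 0.139) / 0.55332 ≈ 0.7488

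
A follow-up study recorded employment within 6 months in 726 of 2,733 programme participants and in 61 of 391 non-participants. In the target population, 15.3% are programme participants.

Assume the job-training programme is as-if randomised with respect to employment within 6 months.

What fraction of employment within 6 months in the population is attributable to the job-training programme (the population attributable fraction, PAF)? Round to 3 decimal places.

p₁ = P(outcome | exposed) = 726/2733 = 0.26564
p₀ = P(outcome | unexposed) = 61/391 = 0.15601
Overall risk P(Y=1) = π·p₁ + (1−π)·p₀ = 0.153×0.26564 + 0.847×0.15601 = 0.17278.
Under exogeneity, PAF = [P(Y=1) − p₀] / P(Y=1).
PAF = (0.17278 − 0.15601) / 0.17278 ≈ 0.0971

PAF ≈ 0.097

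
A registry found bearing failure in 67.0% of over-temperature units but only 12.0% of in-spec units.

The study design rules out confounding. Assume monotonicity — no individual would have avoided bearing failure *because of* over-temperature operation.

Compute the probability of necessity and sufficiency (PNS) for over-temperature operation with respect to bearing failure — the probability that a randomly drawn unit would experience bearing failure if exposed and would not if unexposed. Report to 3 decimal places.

p₁ = 0.67, p₀ = 0.12.
Under exogeneity and monotonicity, PNS = p₁ − p₀.
PNS = 0.67 − 0.12 = 0.55

PNS ≈ 0.550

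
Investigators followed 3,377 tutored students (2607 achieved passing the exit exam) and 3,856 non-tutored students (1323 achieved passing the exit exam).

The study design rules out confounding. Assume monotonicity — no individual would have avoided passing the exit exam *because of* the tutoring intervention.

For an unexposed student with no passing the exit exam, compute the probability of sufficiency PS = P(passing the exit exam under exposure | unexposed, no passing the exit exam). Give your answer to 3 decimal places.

p₁ = P(outcome | exposed) = 2607/3377 = 0.77199
p₀ = P(outcome | unexposed) = 1323/3856 = 0.3431
Under exogeneity and monotonicity, PS = (p₁ − p₀) / (1 − p₀).
PS = (0.77199 − 0.3431) / (1 − 0.3431) = 0.42889 / 0.6569 ≈ 0.6529

PS ≈ 0.653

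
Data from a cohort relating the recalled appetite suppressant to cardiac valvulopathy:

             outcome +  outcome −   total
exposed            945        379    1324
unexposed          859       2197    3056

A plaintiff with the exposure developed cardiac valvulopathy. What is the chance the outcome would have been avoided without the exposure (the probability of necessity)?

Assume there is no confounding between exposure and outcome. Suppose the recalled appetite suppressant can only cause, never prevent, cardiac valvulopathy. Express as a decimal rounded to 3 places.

p₁ = P(outcome | exposed) = 945/1324 = 0.71375
p₀ = P(outcome | unexposed) = 859/3056 = 0.28109
Under exogeneity and monotonicity, PN = (p₁ − p₀)/p₁.
PN = (0.71375 − 0.28109) / 0.71375 ≈ 0.6062

PN ≈ 0.606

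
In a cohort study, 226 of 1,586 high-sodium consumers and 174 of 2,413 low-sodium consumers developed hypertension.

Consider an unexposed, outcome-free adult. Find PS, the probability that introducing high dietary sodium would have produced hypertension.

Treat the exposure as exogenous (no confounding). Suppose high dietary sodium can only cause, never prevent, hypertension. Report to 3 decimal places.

p₁ = P(outcome | exposed) = 226/1586 = 0.1425
p₀ = P(outcome | unexposed) = 174/2413 = 0.072109
Under exogeneity and monotonicity, PS = (p₁ − p₀) / (1 − p₀).
PS = (0.1425 − 0.072109) / (1 − 0.072109) = 0.070387 / 0.92789 ≈ 0.0759

PS ≈ 0.076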